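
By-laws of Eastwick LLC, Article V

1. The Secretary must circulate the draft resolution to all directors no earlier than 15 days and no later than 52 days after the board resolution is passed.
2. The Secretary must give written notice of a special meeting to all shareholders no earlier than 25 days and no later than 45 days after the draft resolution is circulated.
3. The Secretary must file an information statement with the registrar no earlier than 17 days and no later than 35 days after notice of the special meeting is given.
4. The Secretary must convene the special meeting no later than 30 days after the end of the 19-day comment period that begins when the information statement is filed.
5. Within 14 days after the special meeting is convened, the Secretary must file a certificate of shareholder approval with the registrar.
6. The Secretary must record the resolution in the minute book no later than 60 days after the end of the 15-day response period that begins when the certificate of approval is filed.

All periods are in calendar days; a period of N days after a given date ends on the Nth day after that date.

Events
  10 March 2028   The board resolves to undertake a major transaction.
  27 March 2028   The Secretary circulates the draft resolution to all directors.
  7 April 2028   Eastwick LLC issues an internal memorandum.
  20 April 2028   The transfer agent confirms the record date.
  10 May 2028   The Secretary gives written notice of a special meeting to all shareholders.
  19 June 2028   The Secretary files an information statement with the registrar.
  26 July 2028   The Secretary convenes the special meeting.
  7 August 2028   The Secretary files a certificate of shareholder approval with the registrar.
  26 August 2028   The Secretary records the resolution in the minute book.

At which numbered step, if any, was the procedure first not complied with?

Step 1: the window is 15–52 days after 10 March 2028 (when the board resolution is passed), so 25 March 2028 through 1 May 2028; done 27 March 2028 — within the window.
Step 2: the window is 25–45 days after 27 March 2028 (when the draft resolution is circulated), so 21 April 2028 through 11 May 2028; done 10 May 2028 — within the window.
Step 3: the window is 17–35 days after 10 May 2028 (when notice of the special meeting is given), so 27 May 2028 through 14 June 2028; done 19 June 2028 — 5 days after the window closed.
That is the first point of non-compliance.

Step 3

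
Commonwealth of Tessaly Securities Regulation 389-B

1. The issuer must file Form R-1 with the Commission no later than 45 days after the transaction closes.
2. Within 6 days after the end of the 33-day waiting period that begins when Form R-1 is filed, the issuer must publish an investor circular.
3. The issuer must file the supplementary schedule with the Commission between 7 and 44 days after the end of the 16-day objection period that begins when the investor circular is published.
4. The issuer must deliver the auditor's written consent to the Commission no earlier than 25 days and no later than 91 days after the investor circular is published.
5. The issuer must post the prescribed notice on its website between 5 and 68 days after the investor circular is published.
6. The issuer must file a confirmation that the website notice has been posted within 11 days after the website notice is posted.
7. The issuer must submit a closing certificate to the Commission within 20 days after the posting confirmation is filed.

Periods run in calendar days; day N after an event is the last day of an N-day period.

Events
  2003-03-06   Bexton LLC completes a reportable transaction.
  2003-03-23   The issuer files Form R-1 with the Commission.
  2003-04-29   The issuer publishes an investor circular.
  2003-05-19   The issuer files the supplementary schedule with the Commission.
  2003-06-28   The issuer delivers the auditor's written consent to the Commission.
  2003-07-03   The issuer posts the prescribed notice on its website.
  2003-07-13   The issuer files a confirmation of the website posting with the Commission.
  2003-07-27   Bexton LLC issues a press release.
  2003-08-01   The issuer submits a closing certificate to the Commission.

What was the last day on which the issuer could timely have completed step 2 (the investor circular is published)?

2003-05-01

Form R-1 is filed on 2003-03-23; the 33-day waiting period therefore ends 2003-04-25, and step 2 runs from that date. 6 days after 2003-04-25 is 2003-05-01.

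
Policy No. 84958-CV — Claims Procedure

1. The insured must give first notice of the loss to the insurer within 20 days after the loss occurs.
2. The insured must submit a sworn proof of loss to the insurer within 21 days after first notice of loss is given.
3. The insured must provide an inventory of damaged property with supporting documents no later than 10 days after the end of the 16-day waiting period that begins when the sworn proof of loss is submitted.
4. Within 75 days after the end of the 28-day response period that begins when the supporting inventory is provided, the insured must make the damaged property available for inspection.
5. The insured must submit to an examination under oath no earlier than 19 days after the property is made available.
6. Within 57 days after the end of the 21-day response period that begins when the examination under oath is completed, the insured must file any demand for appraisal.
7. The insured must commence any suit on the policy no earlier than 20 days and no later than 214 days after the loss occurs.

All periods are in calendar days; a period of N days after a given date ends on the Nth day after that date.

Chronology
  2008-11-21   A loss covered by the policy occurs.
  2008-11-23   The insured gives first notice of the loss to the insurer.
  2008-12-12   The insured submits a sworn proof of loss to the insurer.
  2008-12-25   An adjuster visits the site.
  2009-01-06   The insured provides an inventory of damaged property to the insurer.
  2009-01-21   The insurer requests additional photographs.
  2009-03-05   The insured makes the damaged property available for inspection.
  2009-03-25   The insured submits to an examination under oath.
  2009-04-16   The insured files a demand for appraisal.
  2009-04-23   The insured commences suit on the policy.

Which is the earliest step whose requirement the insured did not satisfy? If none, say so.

Step 1 — counting 20 days from 2008-11-21 (when the loss occurs) gives a deadline of 2008-12-11; done 2008-11-23 — timely.
Step 2 — counting 21 days from 2008-11-23 (when first notice of loss is given) gives a deadline of 2008-12-14; completed 2008-12-12, before the deadline.
Step 3 — counting 10 days from 2008-12-28 (end of the 16-day waiting period, which began when the sworn proof of loss is submitted on 2008-12-12) gives a deadline of 2009-01-07; completed 2009-01-06, before the deadline.
Step 4 — counting 75 days from 2009-02-03 (end of the 28-day response period, which began when the supporting inventory is provided on 2009-01-06) gives a deadline of 2009-04-19; done 2009-03-05 — timely.
Step 5 — must wait 19 days from 2009-03-05 (when the property is made available), so not before 2009-03-24; done 2009-03-25 — permitted.
Step 6 — counting 57 days from 2009-04-15 (end of the 21-day response period, which began when the examination under oath is completed on 2009-03-25) gives a deadline of 2009-06-11; completed 2009-04-16, before the deadline.
Step 7 — 20 and 214 days from 2008-11-21 (when the loss occurs) are 2008-12-11 and 2009-06-23 respectively; done 2009-04-23, which is between those dates.

None — every step was satisfied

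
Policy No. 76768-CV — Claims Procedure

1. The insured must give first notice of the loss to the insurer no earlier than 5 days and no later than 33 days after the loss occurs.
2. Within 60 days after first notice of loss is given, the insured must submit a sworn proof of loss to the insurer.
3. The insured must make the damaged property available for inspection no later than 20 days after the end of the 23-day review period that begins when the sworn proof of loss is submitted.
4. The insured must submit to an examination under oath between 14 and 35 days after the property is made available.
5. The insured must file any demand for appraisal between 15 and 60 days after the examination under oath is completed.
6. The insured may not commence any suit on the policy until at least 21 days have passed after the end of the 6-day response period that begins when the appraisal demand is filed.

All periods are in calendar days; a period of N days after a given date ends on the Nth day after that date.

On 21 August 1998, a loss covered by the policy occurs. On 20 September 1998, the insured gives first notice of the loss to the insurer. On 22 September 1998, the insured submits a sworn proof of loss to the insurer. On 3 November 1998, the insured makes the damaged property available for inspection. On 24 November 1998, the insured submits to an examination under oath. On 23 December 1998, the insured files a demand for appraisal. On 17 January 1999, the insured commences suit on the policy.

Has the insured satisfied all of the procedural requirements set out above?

Step 1: the window is 5–33 days after 21 August 1998 (when the loss occurs), so 26 August 1998 through 23 September 1998; done 20 September 1998 — within the window.
Step 2: 60 days after 20 September 1998 (when first notice of loss is given) is 19 November 1998; 22 September 1998 is within that limit.
Step 3: 20 days after 15 October 1998 (end of the 23-day review period, which began when the sworn proof of loss is submitted on 22 September 1998) is 4 November 1998; done 3 November 1998 — timely.
Step 4: the window is 14–35 days after 3 November 1998 (when the property is made available), so 17 November 1998 through 8 December 1998; done 24 November 1998 — within the window.
Step 5: the window is 15–60 days after 24 November 1998 (when the examination under oath is completed), so 9 December 1998 through 23 January 1999; 23 December 1998 falls inside that range.
Step 6: the earliest permitted date is 21 days after 29 December 1998 (end of the 6-day response period, which began when the appraisal demand is filed on 23 December 1998), i.e. 19 January 1999; acted on 17 January 1999, 2 days prematurely.
Later steps need not be reached.

No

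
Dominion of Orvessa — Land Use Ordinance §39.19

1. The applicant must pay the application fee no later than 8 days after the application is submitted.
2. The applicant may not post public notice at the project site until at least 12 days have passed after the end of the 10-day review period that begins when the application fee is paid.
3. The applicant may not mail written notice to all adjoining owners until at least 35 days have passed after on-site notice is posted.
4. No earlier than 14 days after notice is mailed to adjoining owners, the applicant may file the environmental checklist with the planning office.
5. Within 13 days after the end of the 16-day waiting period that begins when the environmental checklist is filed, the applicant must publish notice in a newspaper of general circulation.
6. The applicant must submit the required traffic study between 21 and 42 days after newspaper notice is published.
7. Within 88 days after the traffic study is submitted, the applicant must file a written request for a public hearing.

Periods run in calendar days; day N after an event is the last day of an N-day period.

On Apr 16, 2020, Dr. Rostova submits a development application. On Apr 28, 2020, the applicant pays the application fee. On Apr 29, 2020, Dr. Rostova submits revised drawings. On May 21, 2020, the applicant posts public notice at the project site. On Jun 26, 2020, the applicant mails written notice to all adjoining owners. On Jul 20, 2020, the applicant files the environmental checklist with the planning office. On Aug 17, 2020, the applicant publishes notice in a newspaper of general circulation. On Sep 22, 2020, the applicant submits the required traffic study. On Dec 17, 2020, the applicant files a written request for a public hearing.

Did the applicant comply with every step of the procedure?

Step 1: 8 days after Apr 16, 2020 (when the application is submitted) is Apr 24, 2020; Apr 28, 2020 misses that deadline by 4 days.

No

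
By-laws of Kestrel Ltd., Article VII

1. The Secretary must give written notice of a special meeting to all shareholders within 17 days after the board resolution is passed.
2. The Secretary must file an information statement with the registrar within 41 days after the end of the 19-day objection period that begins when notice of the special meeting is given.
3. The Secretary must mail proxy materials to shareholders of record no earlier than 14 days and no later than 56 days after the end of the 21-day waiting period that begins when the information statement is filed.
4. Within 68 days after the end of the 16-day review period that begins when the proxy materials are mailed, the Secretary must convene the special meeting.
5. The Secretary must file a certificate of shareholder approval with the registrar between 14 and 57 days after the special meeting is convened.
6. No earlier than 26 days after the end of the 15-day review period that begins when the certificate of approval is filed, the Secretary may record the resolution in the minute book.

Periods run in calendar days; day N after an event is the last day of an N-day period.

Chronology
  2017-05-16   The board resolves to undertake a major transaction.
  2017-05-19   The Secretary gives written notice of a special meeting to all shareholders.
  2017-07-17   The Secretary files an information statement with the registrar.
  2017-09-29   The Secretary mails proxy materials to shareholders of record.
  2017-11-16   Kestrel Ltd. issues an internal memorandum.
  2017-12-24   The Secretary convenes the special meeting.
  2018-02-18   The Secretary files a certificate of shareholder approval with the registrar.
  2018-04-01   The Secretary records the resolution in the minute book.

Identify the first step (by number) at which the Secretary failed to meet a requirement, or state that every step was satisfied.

Step 4

Step 1 — counting 17 days from 2017-05-16 (when the board resolution is passed) gives a deadline of 2017-06-02; done 2017-05-19 — timely.
Step 2 — counting 41 days from 2017-06-07 (end of the 19-day objection period, which began when notice of the special meeting is given on 2017-05-19) gives a deadline of 2017-07-18; done 2017-07-17 — timely.
Step 3 — 14 and 56 days from 2017-08-07 (end of the 21-day waiting period, which began when the information statement is filed on 2017-07-17) are 2017-08-21 and 2017-10-02 respectively; done 2017-09-29 — within the window.
Step 4 — counting 68 days from 2017-10-15 (end of the 16-day review period, which began when the proxy materials are mailed on 2017-09-29) gives a deadline of 2017-12-22; 2017-12-24 misses that deadline by 2 days.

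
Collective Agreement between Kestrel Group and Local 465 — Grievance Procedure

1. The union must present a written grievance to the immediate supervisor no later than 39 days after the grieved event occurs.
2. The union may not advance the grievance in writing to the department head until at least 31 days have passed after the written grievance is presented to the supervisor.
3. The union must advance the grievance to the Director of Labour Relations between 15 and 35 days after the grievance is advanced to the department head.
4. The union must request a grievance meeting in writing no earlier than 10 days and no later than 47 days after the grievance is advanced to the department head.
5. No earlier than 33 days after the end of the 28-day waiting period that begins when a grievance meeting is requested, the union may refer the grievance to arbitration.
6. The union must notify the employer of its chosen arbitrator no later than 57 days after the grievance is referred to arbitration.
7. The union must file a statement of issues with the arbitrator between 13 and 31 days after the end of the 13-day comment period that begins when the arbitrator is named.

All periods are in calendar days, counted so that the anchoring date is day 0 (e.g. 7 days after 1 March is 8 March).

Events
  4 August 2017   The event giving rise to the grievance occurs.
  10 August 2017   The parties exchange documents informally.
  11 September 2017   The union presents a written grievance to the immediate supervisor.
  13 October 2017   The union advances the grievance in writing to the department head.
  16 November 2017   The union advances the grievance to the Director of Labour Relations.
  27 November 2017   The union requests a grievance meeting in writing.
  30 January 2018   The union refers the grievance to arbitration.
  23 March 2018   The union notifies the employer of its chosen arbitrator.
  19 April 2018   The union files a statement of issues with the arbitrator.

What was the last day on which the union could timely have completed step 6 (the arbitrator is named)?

28 March 2018

Step 6 runs from 30 January 2018, when the grievance is referred to arbitration. 57 days after 30 January 2018 is 28 March 2018.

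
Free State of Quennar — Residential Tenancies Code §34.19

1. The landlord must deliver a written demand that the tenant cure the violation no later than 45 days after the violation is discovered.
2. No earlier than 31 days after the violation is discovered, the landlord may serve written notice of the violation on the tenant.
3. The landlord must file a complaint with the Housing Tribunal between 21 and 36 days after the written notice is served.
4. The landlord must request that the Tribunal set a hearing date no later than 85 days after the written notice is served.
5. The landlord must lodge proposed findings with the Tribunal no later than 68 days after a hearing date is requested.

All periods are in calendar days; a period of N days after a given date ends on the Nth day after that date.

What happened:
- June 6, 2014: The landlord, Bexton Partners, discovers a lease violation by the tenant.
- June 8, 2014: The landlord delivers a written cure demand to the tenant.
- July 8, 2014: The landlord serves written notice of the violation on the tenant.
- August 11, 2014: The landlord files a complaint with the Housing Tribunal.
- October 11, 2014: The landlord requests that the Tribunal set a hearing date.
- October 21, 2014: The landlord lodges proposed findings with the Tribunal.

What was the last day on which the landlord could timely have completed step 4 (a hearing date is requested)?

October 1, 2014

Step 4 runs from July 8, 2014, when the written notice is served. 85 days after July 8, 2014 is October 1, 2014.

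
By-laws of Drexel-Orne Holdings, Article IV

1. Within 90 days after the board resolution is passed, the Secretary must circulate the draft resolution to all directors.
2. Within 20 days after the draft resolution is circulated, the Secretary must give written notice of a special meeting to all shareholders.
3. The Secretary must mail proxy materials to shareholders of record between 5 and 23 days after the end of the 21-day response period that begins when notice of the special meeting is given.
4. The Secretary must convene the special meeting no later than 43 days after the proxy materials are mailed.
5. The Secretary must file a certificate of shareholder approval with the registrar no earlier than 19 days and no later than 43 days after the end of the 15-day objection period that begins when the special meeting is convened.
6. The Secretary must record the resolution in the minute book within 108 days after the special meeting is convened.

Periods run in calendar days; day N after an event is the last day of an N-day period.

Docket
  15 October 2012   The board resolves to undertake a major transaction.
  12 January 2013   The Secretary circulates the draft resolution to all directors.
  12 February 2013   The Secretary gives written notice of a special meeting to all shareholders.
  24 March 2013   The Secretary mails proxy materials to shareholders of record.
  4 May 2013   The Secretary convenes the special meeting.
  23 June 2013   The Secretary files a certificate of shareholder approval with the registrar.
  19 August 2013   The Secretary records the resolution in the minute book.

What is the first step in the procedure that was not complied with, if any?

Step 1 — counting 90 days from 15 October 2012 (when the board resolution is passed) gives a deadline of 13 January 2013; 12 January 2013 is within that limit.
Step 2 — counting 20 days from 12 January 2013 (when the draft resolution is circulated) gives a deadline of 1 February 2013; not done until 12 February 2013, 11 days after the deadline.
No need to go further; step 2 was not satisfied.

Step 2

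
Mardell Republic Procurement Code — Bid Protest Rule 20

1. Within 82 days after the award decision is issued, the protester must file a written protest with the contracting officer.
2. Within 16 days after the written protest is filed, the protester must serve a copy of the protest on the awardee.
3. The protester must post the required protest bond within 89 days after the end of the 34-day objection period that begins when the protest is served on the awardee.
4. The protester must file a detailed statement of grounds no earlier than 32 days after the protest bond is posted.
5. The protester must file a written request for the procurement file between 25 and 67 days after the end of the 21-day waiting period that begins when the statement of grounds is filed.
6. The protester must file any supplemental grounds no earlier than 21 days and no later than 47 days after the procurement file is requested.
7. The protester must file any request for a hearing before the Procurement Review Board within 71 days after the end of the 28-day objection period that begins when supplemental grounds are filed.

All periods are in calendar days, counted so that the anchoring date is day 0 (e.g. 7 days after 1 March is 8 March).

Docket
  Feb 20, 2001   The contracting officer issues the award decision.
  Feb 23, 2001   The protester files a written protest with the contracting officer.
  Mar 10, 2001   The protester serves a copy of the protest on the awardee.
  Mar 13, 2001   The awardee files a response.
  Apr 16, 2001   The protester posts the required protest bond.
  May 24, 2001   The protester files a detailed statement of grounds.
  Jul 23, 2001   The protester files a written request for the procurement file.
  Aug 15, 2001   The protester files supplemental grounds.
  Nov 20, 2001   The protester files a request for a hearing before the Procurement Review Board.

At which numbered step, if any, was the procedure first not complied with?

None — every step was satisfied

Step 1 — counting 82 days from Feb 20, 2001 (when the award decision is issued) gives a deadline of May 13, 2001; Feb 23, 2001 is within that limit.
Step 2 — counting 16 days from Feb 23, 2001 (when the written protest is filed) gives a deadline of Mar 11, 2001; done Mar 10, 2001 — timely.
Step 3 — counting 89 days from Apr 13, 2001 (end of the 34-day objection period, which began when the protest is served on the awardee on Mar 10, 2001) gives a deadline of Jul 11, 2001; Apr 16, 2001 is within that limit.
Step 4 — must wait 32 days from Apr 16, 2001 (when the protest bond is posted), so not before May 18, 2001; May 24, 2001 is on or after that date.
Step 5 — 25 and 67 days from Jun 14, 2001 (end of the 21-day waiting period, which began when the statement of grounds is filed on May 24, 2001) are Jul 9, 2001 and Aug 20, 2001 respectively; Jul 23, 2001 falls inside that range.
Step 6 — 21 and 47 days from Jul 23, 2001 (when the procurement file is requested) are Aug 13, 2001 and Sep 8, 2001 respectively; Aug 15, 2001 falls inside that range.
Step 7 — counting 71 days from Sep 12, 2001 (end of the 28-day objection period, which began when supplemental grounds are filed on Aug 15, 2001) gives a deadline of Nov 22, 2001; Nov 20, 2001 is within that limit.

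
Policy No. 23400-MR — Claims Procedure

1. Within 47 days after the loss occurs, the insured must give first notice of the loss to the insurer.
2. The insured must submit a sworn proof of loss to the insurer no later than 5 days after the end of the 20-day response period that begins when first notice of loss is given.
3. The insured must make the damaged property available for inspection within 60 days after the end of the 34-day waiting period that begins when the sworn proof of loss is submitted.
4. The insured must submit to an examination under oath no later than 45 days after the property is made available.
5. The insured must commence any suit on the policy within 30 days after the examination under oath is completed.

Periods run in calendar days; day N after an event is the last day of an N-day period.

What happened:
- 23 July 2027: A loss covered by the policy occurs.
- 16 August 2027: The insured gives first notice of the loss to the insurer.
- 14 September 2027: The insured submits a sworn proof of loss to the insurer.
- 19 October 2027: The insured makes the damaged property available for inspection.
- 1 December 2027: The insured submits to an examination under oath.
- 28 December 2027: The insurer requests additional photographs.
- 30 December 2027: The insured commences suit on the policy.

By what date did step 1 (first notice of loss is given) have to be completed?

8 September 2027

Step 1 runs from 23 July 2027, when the loss occurs. 47 days after 23 July 2027 is 8 September 2027.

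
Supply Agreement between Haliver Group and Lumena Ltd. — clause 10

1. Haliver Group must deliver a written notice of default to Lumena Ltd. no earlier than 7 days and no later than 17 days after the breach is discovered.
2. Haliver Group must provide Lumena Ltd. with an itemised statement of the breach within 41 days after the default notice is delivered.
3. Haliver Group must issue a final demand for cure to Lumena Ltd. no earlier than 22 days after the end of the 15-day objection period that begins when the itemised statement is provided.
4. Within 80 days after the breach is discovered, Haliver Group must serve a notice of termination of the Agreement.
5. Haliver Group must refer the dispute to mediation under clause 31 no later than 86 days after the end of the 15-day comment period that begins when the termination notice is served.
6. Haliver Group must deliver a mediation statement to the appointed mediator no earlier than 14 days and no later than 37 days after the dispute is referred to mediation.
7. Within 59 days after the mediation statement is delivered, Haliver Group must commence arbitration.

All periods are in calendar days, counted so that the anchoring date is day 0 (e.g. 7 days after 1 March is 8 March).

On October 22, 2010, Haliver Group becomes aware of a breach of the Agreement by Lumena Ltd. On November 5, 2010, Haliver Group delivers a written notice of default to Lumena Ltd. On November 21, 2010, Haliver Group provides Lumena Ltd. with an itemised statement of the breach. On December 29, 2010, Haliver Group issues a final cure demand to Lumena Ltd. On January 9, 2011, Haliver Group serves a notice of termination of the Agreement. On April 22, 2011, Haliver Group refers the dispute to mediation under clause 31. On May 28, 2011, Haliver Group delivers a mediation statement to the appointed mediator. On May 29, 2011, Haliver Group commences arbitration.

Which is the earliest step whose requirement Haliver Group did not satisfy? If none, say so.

Step 1 — 7 and 17 days from October 22, 2010 (when the breach is discovered) are October 29, 2010 and November 8, 2010 respectively; November 5, 2010 falls inside that range.
Step 2 — counting 41 days from November 5, 2010 (when the default notice is delivered) gives a deadline of December 16, 2010; November 21, 2010 is within that limit.
Step 3 — must wait 22 days from December 6, 2010 (end of the 15-day objection period, which began when the itemised statement is provided on November 21, 2010), so not before December 28, 2010; done December 29, 2010, after the minimum wait.
Step 4 — counting 80 days from October 22, 2010 (when the breach is discovered) gives a deadline of January 10, 2011; completed January 9, 2011, before the deadline.
Step 5 — counting 86 days from January 24, 2011 (end of the 15-day comment period, which began when the termination notice is served on January 9, 2011) gives a deadline of April 20, 2011; not done until April 22, 2011, 2 days after the deadline.
The analysis stops there.

Step 5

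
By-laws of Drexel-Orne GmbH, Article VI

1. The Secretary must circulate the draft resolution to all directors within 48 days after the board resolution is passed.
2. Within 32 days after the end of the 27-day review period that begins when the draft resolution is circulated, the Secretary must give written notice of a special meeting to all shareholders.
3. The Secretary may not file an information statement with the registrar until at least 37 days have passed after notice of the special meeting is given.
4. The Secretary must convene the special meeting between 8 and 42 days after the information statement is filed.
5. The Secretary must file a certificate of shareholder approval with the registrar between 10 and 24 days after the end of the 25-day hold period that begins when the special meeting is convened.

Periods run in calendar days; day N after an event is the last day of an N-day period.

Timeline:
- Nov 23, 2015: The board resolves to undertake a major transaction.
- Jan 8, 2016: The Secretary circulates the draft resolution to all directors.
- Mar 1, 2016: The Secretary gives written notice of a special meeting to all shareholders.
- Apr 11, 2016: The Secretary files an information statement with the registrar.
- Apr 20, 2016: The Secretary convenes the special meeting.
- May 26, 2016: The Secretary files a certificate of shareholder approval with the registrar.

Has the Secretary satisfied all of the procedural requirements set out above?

Yes

(1) due by Nov 23, 2015 + 48 days = Jan 10, 2016; completed Jan 8, 2016, before the deadline.
(2) due by Feb 4, 2016 + 32 days = Mar 7, 2016; completed Mar 1, 2016, before the deadline.
(3) permitted from Mar 1, 2016 + 37 days = Apr 7, 2016 onward; Apr 11, 2016 is on or after that date.
(4) the permitted window runs from Apr 11, 2016 + 8 = Apr 19, 2016 to Apr 11, 2016 + 42 = May 23, 2016; done Apr 20, 2016 — within the window.
(5) the permitted window runs from May 15, 2016 + 10 = May 25, 2016 to May 15, 2016 + 24 = Jun 8, 2016; May 26, 2016 falls inside that range.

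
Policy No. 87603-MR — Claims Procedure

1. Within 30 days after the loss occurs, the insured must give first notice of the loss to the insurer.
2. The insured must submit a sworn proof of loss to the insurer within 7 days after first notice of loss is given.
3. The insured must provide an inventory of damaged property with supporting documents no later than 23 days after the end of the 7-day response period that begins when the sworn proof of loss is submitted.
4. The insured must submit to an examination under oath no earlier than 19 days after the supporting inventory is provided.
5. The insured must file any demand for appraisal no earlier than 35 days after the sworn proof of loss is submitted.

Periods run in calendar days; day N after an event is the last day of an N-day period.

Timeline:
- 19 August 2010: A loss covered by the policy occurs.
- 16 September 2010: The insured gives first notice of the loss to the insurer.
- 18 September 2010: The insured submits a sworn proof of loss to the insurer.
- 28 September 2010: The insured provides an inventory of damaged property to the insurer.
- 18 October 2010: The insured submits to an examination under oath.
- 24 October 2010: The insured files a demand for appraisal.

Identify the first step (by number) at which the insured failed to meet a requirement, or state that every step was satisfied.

(1) due by 19 August 2010 + 30 days = 18 September 2010; 16 September 2010 is within that limit.
(2) due by 16 September 2010 + 7 days = 23 September 2010; completed 18 September 2010, before the deadline.
(3) due by 25 September 2010 + 23 days = 18 October 2010; completed 28 September 2010, before the deadline.
(4) permitted from 28 September 2010 + 19 days = 17 October 2010 onward; done 18 October 2010 — permitted.
(5) permitted from 18 September 2010 + 35 days = 23 October 2010 onward; done 24 October 2010, after the minimum wait.

None — every step was satisfied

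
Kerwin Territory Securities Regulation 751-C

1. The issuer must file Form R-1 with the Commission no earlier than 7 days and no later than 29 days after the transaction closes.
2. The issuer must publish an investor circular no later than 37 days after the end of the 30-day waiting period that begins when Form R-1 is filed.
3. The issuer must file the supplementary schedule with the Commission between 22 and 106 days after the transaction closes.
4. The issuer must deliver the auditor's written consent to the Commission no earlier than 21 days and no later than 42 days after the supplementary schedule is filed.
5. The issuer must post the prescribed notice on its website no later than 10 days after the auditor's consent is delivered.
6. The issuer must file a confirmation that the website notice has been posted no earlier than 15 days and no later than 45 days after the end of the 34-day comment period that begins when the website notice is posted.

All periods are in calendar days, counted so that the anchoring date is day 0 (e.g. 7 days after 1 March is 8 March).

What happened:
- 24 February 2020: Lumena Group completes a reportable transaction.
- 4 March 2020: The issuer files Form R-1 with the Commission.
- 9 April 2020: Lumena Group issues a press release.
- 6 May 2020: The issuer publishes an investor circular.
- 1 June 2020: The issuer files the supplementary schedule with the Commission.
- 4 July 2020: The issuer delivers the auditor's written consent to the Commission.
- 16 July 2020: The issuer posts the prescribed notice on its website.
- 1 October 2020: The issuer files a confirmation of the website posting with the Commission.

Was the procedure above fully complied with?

Step 1 — 7 and 29 days from 24 February 2020 (when the transaction closes) are 2 March 2020 and 24 March 2020 respectively; done 4 March 2020, which is between those dates.
Step 2 — counting 37 days from 3 April 2020 (end of the 30-day waiting period, which began when Form R-1 is filed on 4 March 2020) gives a deadline of 10 May 2020; completed 6 May 2020, before the deadline.
Step 3 — 22 and 106 days from 24 February 2020 (when the transaction closes) are 17 March 2020 and 9 June 2020 respectively; done 1 June 2020, which is between those dates.
Step 4 — 21 and 42 days from 1 June 2020 (when the supplementary schedule is filed) are 22 June 2020 and 13 July 2020 respectively; done 4 July 2020, which is between those dates.
Step 5 — counting 10 days from 4 July 2020 (when the auditor's consent is delivered) gives a deadline of 14 July 2020; done 16 July 2020 — 2 days late.
Later steps need not be reached.

No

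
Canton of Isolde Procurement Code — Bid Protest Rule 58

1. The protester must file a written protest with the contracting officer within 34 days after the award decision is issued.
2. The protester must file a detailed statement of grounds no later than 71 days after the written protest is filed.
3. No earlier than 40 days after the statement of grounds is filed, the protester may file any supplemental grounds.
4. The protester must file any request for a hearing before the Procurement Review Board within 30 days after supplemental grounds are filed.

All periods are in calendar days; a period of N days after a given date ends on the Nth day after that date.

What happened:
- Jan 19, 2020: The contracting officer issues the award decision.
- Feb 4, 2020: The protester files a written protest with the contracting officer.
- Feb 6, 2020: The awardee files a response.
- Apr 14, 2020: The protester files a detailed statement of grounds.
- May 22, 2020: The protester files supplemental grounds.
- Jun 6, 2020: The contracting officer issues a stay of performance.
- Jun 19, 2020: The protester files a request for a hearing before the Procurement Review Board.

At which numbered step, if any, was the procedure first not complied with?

Step 1 — counting 34 days from Jan 19, 2020 (when the award decision is issued) gives a deadline of Feb 22, 2020; done Feb 4, 2020 — timely.
Step 2 — counting 71 days from Feb 4, 2020 (when the written protest is filed) gives a deadline of Apr 15, 2020; done Apr 14, 2020 — timely.
Step 3 — must wait 40 days from Apr 14, 2020 (when the statement of grounds is filed), so not before May 24, 2020; acted on May 22, 2020, 2 days prematurely.
No need to go further; step 3 was not satisfied.

Step 3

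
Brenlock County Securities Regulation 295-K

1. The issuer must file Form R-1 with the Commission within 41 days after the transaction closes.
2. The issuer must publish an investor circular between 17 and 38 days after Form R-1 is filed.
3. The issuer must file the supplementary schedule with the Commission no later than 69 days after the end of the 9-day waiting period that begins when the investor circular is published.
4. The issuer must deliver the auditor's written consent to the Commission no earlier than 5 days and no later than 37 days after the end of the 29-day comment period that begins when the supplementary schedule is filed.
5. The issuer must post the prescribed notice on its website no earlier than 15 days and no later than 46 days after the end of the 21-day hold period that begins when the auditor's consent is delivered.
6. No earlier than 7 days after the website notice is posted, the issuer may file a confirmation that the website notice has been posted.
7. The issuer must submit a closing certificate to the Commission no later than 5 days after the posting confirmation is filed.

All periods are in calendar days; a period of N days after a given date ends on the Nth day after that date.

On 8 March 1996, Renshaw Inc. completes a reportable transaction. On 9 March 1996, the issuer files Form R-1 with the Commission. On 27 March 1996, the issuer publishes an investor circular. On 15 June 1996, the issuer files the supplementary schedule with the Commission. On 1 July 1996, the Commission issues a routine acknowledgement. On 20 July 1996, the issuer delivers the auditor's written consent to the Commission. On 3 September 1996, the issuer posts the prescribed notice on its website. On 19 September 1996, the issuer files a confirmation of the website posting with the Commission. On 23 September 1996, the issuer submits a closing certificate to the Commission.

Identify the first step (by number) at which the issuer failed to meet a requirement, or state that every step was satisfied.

Step 3

Step 1 — counting 41 days from 8 March 1996 (when the transaction closes) gives a deadline of 18 April 1996; 9 March 1996 is within that limit.
Step 2 — 17 and 38 days from 9 March 1996 (when Form R-1 is filed) are 26 March 1996 and 16 April 1996 respectively; 27 March 1996 falls inside that range.
Step 3 — counting 69 days from 5 April 1996 (end of the 9-day waiting period, which began when the investor circular is published on 27 March 1996) gives a deadline of 13 June 1996; 15 June 1996 misses that deadline by 2 days.
The analysis stops there.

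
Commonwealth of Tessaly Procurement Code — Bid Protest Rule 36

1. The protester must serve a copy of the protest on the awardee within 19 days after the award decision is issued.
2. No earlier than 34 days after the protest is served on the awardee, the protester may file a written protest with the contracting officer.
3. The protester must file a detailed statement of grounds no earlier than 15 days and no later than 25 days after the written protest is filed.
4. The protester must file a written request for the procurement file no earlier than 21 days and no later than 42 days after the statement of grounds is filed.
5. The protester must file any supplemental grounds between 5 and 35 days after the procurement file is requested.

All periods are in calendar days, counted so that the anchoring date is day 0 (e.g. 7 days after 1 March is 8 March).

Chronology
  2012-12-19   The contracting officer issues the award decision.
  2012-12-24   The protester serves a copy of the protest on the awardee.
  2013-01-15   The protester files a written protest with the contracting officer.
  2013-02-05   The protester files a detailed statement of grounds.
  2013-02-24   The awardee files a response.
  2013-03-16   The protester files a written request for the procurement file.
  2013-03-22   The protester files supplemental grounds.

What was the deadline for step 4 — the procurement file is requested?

Step 4 runs from 2013-02-05, when the statement of grounds is filed. The window is 21–42 days after 2013-02-05; it closes on 2013-03-19.

2013-03-19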